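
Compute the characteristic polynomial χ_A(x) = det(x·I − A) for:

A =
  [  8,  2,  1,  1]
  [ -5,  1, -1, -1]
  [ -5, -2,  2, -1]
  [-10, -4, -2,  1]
x^4 - 12*x^3 + 54*x^2 - 108*x + 81

Expanding det(x·I − A) (e.g. by cofactor expansion or by noting that A is similar to its Jordan form J, which has the same characteristic polynomial as A) gives
  χ_A(x) = x^4 - 12*x^3 + 54*x^2 - 108*x + 81
which factors as (x - 3)^4. The eigenvalues (with algebraic multiplicities) are λ = 3 with multiplicity 4.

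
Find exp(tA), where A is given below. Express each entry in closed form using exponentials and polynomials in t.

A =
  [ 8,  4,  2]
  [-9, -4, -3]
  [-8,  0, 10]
e^{tA} =
  [-10*t*exp(6*t) + 4*exp(6*t) - 3*exp(2*t), -4*t*exp(6*t) + 2*exp(6*t) - 2*exp(2*t), 2*t*exp(6*t)]
  [15*t*exp(6*t) - 6*exp(6*t) + 6*exp(2*t), 6*t*exp(6*t) - 3*exp(6*t) + 4*exp(2*t), -3*t*exp(6*t)]
  [-20*t*exp(6*t) + 3*exp(6*t) - 3*exp(2*t), -8*t*exp(6*t) + 2*exp(6*t) - 2*exp(2*t), 4*t*exp(6*t) + exp(6*t)]

Strategy: write A = P · J · P⁻¹ where J is a Jordan canonical form, so e^{tA} = P · e^{tJ} · P⁻¹, and e^{tJ} can be computed block-by-block.

A has Jordan form
J =
  [2, 0, 0]
  [0, 6, 1]
  [0, 0, 6]
(up to reordering of blocks).

Per-block formulas:
  For a 1×1 block at λ = 2: exp(t · [2]) = [e^(2t)].
  For a 2×2 Jordan block J_2(6): exp(t · J_2(6)) = e^(6t)·(I + t·N), where N is the 2×2 nilpotent shift.

After assembling e^{tJ} and conjugating by P, we get:

e^{tA} =
  [-10*t*exp(6*t) + 4*exp(6*t) - 3*exp(2*t), -4*t*exp(6*t) + 2*exp(6*t) - 2*exp(2*t), 2*t*exp(6*t)]
  [15*t*exp(6*t) - 6*exp(6*t) + 6*exp(2*t), 6*t*exp(6*t) - 3*exp(6*t) + 4*exp(2*t), -3*t*exp(6*t)]
  [-20*t*exp(6*t) + 3*exp(6*t) - 3*exp(2*t), -8*t*exp(6*t) + 2*exp(6*t) - 2*exp(2*t), 4*t*exp(6*t) + exp(6*t)]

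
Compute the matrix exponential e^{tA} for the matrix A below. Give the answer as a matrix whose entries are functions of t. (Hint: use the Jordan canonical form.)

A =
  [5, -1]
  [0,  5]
e^{tA} =
  [exp(5*t), -t*exp(5*t)]
  [0, exp(5*t)]

Strategy: write A = P · J · P⁻¹ where J is a Jordan canonical form, so e^{tA} = P · e^{tJ} · P⁻¹, and e^{tJ} can be computed block-by-block.

A has Jordan form
J =
  [5, 1]
  [0, 5]
(up to reordering of blocks).

Per-block formulas:
  For a 2×2 Jordan block J_2(5): exp(t · J_2(5)) = e^(5t)·(I + t·N), where N is the 2×2 nilpotent shift.

After assembling e^{tJ} and conjugating by P, we get:

e^{tA} =
  [exp(5*t), -t*exp(5*t)]
  [0, exp(5*t)]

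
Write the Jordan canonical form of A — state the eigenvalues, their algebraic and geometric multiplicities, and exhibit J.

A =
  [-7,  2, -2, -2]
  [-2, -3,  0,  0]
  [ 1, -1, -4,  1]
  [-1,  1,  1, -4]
J_2(-5) ⊕ J_1(-5) ⊕ J_1(-3)

The characteristic polynomial is
  det(x·I − A) = x^4 + 18*x^3 + 120*x^2 + 350*x + 375 = (x + 3)*(x + 5)^3

Eigenvalues and multiplicities (the geometric multiplicity of λ is n − rank(A − λI), which equals the number of Jordan blocks for λ):
  λ = -5: algebraic multiplicity = 3, geometric multiplicity = 2
  λ = -3: algebraic multiplicity = 1, geometric multiplicity = 1

Determining the block sizes for each eigenvalue:
  λ = -5: 2 blocks summing to 3 forces exactly one block of size 2 and the rest size 1 → block sizes [2, 1]
  λ = -3: one block (gm = 1), so the single block has size am = 1 → block sizes [1]

Assembling the blocks gives a Jordan form
J =
  [-5,  1,  0,  0]
  [ 0, -5,  0,  0]
  [ 0,  0, -5,  0]
  [ 0,  0,  0, -3]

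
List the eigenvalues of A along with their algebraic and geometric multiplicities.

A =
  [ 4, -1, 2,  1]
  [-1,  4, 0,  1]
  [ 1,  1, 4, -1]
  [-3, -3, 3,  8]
λ = 5: alg = 4, geom = 2

Step 1 — factor the characteristic polynomial to read off the algebraic multiplicities:
  χ_A(x) = (x - 5)^4

Step 2 — compute geometric multiplicities via the rank-nullity identity g(λ) = n − rank(A − λI):
  rank(A − (5)·I) = 2, so dim ker(A − (5)·I) = n − 2 = 2

Summary:
  λ = 5: algebraic multiplicity = 4, geometric multiplicity = 2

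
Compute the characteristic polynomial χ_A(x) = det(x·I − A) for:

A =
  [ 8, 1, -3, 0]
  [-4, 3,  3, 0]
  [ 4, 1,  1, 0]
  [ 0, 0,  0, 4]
x^4 - 16*x^3 + 96*x^2 - 256*x + 256

Expanding det(x·I − A) (e.g. by cofactor expansion or by noting that A is similar to its Jordan form J, which has the same characteristic polynomial as A) gives
  χ_A(x) = x^4 - 16*x^3 + 96*x^2 - 256*x + 256
which factors as (x - 4)^4. The eigenvalues (with algebraic multiplicities) are λ = 4 with multiplicity 4.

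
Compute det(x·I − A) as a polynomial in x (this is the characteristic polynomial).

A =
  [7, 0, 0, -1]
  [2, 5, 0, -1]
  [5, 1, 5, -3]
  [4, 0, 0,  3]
x^4 - 20*x^3 + 150*x^2 - 500*x + 625

Expanding det(x·I − A) (e.g. by cofactor expansion or by noting that A is similar to its Jordan form J, which has the same characteristic polynomial as A) gives
  χ_A(x) = x^4 - 20*x^3 + 150*x^2 - 500*x + 625
which factors as (x - 5)^4. The eigenvalues (with algebraic multiplicities) are λ = 5 with multiplicity 4.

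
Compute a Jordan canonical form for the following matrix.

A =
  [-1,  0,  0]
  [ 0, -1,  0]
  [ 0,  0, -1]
J_1(-1) ⊕ J_1(-1) ⊕ J_1(-1)

The characteristic polynomial is
  det(x·I − A) = x^3 + 3*x^2 + 3*x + 1 = (x + 1)^3

Eigenvalues and multiplicities (the geometric multiplicity of λ is n − rank(A − λI), which equals the number of Jordan blocks for λ):
  λ = -1: algebraic multiplicity = 3, geometric multiplicity = 3

Determining the block sizes for each eigenvalue:
  λ = -1: gm = am = 3, so every block has size 1 → block sizes [1, 1, 1]

Assembling the blocks gives a Jordan form
J =
  [-1,  0,  0]
  [ 0, -1,  0]
  [ 0,  0, -1]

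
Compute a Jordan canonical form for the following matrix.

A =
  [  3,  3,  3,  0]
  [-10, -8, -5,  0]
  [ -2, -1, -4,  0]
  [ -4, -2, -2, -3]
J_2(-3) ⊕ J_1(-3) ⊕ J_1(-3)

The characteristic polynomial is
  det(x·I − A) = x^4 + 12*x^3 + 54*x^2 + 108*x + 81 = (x + 3)^4

Eigenvalues and multiplicities (the geometric multiplicity of λ is n − rank(A − λI), which equals the number of Jordan blocks for λ):
  λ = -3: algebraic multiplicity = 4, geometric multiplicity = 3

Determining the block sizes for each eigenvalue:
  λ = -3: 3 blocks summing to 4 forces exactly one block of size 2 and the rest size 1 → block sizes [2, 1, 1]

Assembling the blocks gives a Jordan form
J =
  [-3,  1,  0,  0]
  [ 0, -3,  0,  0]
  [ 0,  0, -3,  0]
  [ 0,  0,  0, -3]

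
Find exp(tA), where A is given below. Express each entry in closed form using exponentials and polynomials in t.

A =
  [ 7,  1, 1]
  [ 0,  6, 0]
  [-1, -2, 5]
e^{tA} =
  [t*exp(6*t) + exp(6*t), -t^2*exp(6*t)/2 + t*exp(6*t), t*exp(6*t)]
  [0, exp(6*t), 0]
  [-t*exp(6*t), t^2*exp(6*t)/2 - 2*t*exp(6*t), -t*exp(6*t) + exp(6*t)]

Strategy: write A = P · J · P⁻¹ where J is a Jordan canonical form, so e^{tA} = P · e^{tJ} · P⁻¹, and e^{tJ} can be computed block-by-block.

A has Jordan form
J =
  [6, 1, 0]
  [0, 6, 1]
  [0, 0, 6]
(up to reordering of blocks).

Per-block formulas:
  For a 3×3 Jordan block J_3(6): exp(t · J_3(6)) = e^(6t)·(I + t·N + (t^2/2)·N^2), where N is the 3×3 nilpotent shift.

After assembling e^{tJ} and conjugating by P, we get:

e^{tA} =
  [t*exp(6*t) + exp(6*t), -t^2*exp(6*t)/2 + t*exp(6*t), t*exp(6*t)]
  [0, exp(6*t), 0]
  [-t*exp(6*t), t^2*exp(6*t)/2 - 2*t*exp(6*t), -t*exp(6*t) + exp(6*t)]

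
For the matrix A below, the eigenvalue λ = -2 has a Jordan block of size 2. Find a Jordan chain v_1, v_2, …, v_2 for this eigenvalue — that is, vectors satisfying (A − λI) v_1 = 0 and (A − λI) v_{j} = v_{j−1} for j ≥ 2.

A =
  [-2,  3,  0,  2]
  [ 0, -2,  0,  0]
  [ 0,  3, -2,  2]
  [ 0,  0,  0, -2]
A Jordan chain for λ = -2 of length 2:
v_1 = (3, 0, 3, 0)ᵀ
v_2 = (0, 1, 0, 0)ᵀ

Let N = A − (-2)·I. We want v_2 with N^2 v_2 = 0 but N^1 v_2 ≠ 0; then v_{j-1} := N · v_j for j = 2, …, 2.

Pick v_2 = (0, 1, 0, 0)ᵀ.
Then v_1 = N · v_2 = (3, 0, 3, 0)ᵀ.

Sanity check: (A − (-2)·I) v_1 = (0, 0, 0, 0)ᵀ = 0. ✓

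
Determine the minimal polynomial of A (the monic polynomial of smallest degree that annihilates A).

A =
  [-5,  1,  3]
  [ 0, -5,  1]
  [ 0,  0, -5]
x^3 + 15*x^2 + 75*x + 125

The characteristic polynomial is χ_A(x) = (x + 5)^3, so the eigenvalues are known. The minimal polynomial is
  m_A(x) = Π_λ (x − λ)^{k_λ}
where k_λ is the size of the *largest* Jordan block for λ (equivalently, the smallest k with (A − λI)^k v = 0 for every generalised eigenvector v of λ).

  λ = -5: largest Jordan block has size 3, contributing (x + 5)^3

So m_A(x) = (x + 5)^3 = x^3 + 15*x^2 + 75*x + 125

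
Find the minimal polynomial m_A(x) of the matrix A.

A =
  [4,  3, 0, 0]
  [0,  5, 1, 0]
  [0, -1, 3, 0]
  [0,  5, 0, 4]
x^3 - 12*x^2 + 48*x - 64

The characteristic polynomial is χ_A(x) = (x - 4)^4, so the eigenvalues are known. The minimal polynomial is
  m_A(x) = Π_λ (x − λ)^{k_λ}
where k_λ is the size of the *largest* Jordan block for λ (equivalently, the smallest k with (A − λI)^k v = 0 for every generalised eigenvector v of λ).

  λ = 4: largest Jordan block has size 3, contributing (x − 4)^3

So m_A(x) = (x - 4)^3 = x^3 - 12*x^2 + 48*x - 64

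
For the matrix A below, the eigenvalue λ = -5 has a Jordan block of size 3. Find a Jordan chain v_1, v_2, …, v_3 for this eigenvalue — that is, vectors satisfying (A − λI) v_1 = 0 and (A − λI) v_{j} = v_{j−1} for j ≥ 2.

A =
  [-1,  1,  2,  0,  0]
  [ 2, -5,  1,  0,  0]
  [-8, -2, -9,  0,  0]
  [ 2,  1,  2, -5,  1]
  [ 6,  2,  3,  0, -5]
A Jordan chain for λ = -5 of length 3:
v_1 = (2, 0, -4, 0, 4)ᵀ
v_2 = (4, 2, -8, 2, 6)ᵀ
v_3 = (1, 0, 0, 0, 0)ᵀ

Let N = A − (-5)·I. We want v_3 with N^3 v_3 = 0 but N^2 v_3 ≠ 0; then v_{j-1} := N · v_j for j = 3, …, 2.

Pick v_3 = (1, 0, 0, 0, 0)ᵀ.
Then v_2 = N · v_3 = (4, 2, -8, 2, 6)ᵀ.
Then v_1 = N · v_2 = (2, 0, -4, 0, 4)ᵀ.

Sanity check: (A − (-5)·I) v_1 = (0, 0, 0, 0, 0)ᵀ = 0. ✓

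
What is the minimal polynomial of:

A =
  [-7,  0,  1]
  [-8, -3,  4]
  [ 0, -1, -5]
x^3 + 15*x^2 + 75*x + 125

The characteristic polynomial is χ_A(x) = (x + 5)^3, so the eigenvalues are known. The minimal polynomial is
  m_A(x) = Π_λ (x − λ)^{k_λ}
where k_λ is the size of the *largest* Jordan block for λ (equivalently, the smallest k with (A − λI)^k v = 0 for every generalised eigenvector v of λ).

  λ = -5: largest Jordan block has size 3, contributing (x + 5)^3

So m_A(x) = (x + 5)^3 = x^3 + 15*x^2 + 75*x + 125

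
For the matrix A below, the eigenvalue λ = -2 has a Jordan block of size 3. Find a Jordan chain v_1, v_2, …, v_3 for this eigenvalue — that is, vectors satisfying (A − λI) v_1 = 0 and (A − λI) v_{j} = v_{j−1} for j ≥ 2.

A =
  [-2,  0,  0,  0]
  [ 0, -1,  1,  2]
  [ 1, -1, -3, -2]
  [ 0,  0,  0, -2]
A Jordan chain for λ = -2 of length 3:
v_1 = (0, 1, -1, 0)ᵀ
v_2 = (0, 0, 1, 0)ᵀ
v_3 = (1, 0, 0, 0)ᵀ

Let N = A − (-2)·I. We want v_3 with N^3 v_3 = 0 but N^2 v_3 ≠ 0; then v_{j-1} := N · v_j for j = 3, …, 2.

Pick v_3 = (1, 0, 0, 0)ᵀ.
Then v_2 = N · v_3 = (0, 0, 1, 0)ᵀ.
Then v_1 = N · v_2 = (0, 1, -1, 0)ᵀ.

Sanity check: (A − (-2)·I) v_1 = (0, 0, 0, 0)ᵀ = 0. ✓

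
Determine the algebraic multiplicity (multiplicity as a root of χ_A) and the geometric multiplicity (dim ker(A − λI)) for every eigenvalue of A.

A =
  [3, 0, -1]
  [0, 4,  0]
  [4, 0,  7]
λ = 4: alg = 1, geom = 1; λ = 5: alg = 2, geom = 1

Step 1 — factor the characteristic polynomial to read off the algebraic multiplicities:
  χ_A(x) = (x - 5)^2*(x - 4)

Step 2 — compute geometric multiplicities via the rank-nullity identity g(λ) = n − rank(A − λI):
  rank(A − (4)·I) = 2, so dim ker(A − (4)·I) = n − 2 = 1
  rank(A − (5)·I) = 2, so dim ker(A − (5)·I) = n − 2 = 1

Summary:
  λ = 4: algebraic multiplicity = 1, geometric multiplicity = 1
  λ = 5: algebraic multiplicity = 2, geometric multiplicity = 1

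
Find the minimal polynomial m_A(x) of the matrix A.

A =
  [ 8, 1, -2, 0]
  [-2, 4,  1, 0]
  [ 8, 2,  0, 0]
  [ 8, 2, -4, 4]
x^3 - 12*x^2 + 48*x - 64

The characteristic polynomial is χ_A(x) = (x - 4)^4, so the eigenvalues are known. The minimal polynomial is
  m_A(x) = Π_λ (x − λ)^{k_λ}
where k_λ is the size of the *largest* Jordan block for λ (equivalently, the smallest k with (A − λI)^k v = 0 for every generalised eigenvector v of λ).

  λ = 4: largest Jordan block has size 3, contributing (x − 4)^3

So m_A(x) = (x - 4)^3 = x^3 - 12*x^2 + 48*x - 64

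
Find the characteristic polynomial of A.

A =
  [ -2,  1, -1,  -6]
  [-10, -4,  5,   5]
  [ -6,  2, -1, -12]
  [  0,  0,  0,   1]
x^4 + 6*x^3 + x^2 - 24*x + 16

Expanding det(x·I − A) (e.g. by cofactor expansion or by noting that A is similar to its Jordan form J, which has the same characteristic polynomial as A) gives
  χ_A(x) = x^4 + 6*x^3 + x^2 - 24*x + 16
which factors as (x - 1)^2*(x + 4)^2. The eigenvalues (with algebraic multiplicities) are λ = -4 with multiplicity 2, λ = 1 with multiplicity 2.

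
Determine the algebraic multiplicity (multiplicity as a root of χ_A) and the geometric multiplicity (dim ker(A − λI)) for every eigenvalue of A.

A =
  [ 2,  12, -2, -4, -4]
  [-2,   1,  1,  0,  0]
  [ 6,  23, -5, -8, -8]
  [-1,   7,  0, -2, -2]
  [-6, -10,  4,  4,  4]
λ = 0: alg = 5, geom = 3

Step 1 — factor the characteristic polynomial to read off the algebraic multiplicities:
  χ_A(x) = x^5

Step 2 — compute geometric multiplicities via the rank-nullity identity g(λ) = n − rank(A − λI):
  rank(A − (0)·I) = 2, so dim ker(A − (0)·I) = n − 2 = 3

Summary:
  λ = 0: algebraic multiplicity = 5, geometric multiplicity = 3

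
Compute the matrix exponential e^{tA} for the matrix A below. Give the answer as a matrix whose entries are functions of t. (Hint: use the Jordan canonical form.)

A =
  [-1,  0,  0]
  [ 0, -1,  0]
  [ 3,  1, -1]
e^{tA} =
  [exp(-t), 0, 0]
  [0, exp(-t), 0]
  [3*t*exp(-t), t*exp(-t), exp(-t)]

Strategy: write A = P · J · P⁻¹ where J is a Jordan canonical form, so e^{tA} = P · e^{tJ} · P⁻¹, and e^{tJ} can be computed block-by-block.

A has Jordan form
J =
  [-1,  1,  0]
  [ 0, -1,  0]
  [ 0,  0, -1]
(up to reordering of blocks).

Per-block formulas:
  For a 1×1 block at λ = -1: exp(t · [-1]) = [e^(-1t)].
  For a 2×2 Jordan block J_2(-1): exp(t · J_2(-1)) = e^(-1t)·(I + t·N), where N is the 2×2 nilpotent shift.

After assembling e^{tJ} and conjugating by P, we get:

e^{tA} =
  [exp(-t), 0, 0]
  [0, exp(-t), 0]
  [3*t*exp(-t), t*exp(-t), exp(-t)]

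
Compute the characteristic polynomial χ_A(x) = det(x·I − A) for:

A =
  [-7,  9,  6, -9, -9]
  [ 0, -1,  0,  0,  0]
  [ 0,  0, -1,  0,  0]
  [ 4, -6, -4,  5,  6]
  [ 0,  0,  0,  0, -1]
x^5 + 5*x^4 + 10*x^3 + 10*x^2 + 5*x + 1

Expanding det(x·I − A) (e.g. by cofactor expansion or by noting that A is similar to its Jordan form J, which has the same characteristic polynomial as A) gives
  χ_A(x) = x^5 + 5*x^4 + 10*x^3 + 10*x^2 + 5*x + 1
which factors as (x + 1)^5. The eigenvalues (with algebraic multiplicities) are λ = -1 with multiplicity 5.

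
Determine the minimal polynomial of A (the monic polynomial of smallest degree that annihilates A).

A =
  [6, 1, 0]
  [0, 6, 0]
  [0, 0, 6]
x^2 - 12*x + 36

The characteristic polynomial is χ_A(x) = (x - 6)^3, so the eigenvalues are known. The minimal polynomial is
  m_A(x) = Π_λ (x − λ)^{k_λ}
where k_λ is the size of the *largest* Jordan block for λ (equivalently, the smallest k with (A − λI)^k v = 0 for every generalised eigenvector v of λ).

  λ = 6: largest Jordan block has size 2, contributing (x − 6)^2

So m_A(x) = (x - 6)^2 = x^2 - 12*x + 36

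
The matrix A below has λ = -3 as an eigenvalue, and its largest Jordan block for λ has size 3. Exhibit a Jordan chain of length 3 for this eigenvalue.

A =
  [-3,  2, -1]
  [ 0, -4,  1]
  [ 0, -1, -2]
A Jordan chain for λ = -3 of length 3:
v_1 = (-1, 0, 0)ᵀ
v_2 = (2, -1, -1)ᵀ
v_3 = (0, 1, 0)ᵀ

Let N = A − (-3)·I. We want v_3 with N^3 v_3 = 0 but N^2 v_3 ≠ 0; then v_{j-1} := N · v_j for j = 3, …, 2.

Pick v_3 = (0, 1, 0)ᵀ.
Then v_2 = N · v_3 = (2, -1, -1)ᵀ.
Then v_1 = N · v_2 = (-1, 0, 0)ᵀ.

Sanity check: (A − (-3)·I) v_1 = (0, 0, 0)ᵀ = 0. ✓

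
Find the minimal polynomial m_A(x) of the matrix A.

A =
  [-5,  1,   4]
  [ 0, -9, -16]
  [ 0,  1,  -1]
x^2 + 10*x + 25

The characteristic polynomial is χ_A(x) = (x + 5)^3, so the eigenvalues are known. The minimal polynomial is
  m_A(x) = Π_λ (x − λ)^{k_λ}
where k_λ is the size of the *largest* Jordan block for λ (equivalently, the smallest k with (A − λI)^k v = 0 for every generalised eigenvector v of λ).

  λ = -5: largest Jordan block has size 2, contributing (x + 5)^2

So m_A(x) = (x + 5)^2 = x^2 + 10*x + 25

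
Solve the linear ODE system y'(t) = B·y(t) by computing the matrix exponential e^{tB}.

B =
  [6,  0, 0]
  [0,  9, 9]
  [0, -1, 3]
e^{tB} =
  [exp(6*t), 0, 0]
  [0, 3*t*exp(6*t) + exp(6*t), 9*t*exp(6*t)]
  [0, -t*exp(6*t), -3*t*exp(6*t) + exp(6*t)]

Strategy: write B = P · J · P⁻¹ where J is a Jordan canonical form, so e^{tB} = P · e^{tJ} · P⁻¹, and e^{tJ} can be computed block-by-block.

B has Jordan form
J =
  [6, 1, 0]
  [0, 6, 0]
  [0, 0, 6]
(up to reordering of blocks).

Per-block formulas:
  For a 1×1 block at λ = 6: exp(t · [6]) = [e^(6t)].
  For a 2×2 Jordan block J_2(6): exp(t · J_2(6)) = e^(6t)·(I + t·N), where N is the 2×2 nilpotent shift.

After assembling e^{tJ} and conjugating by P, we get:

e^{tB} =
  [exp(6*t), 0, 0]
  [0, 3*t*exp(6*t) + exp(6*t), 9*t*exp(6*t)]
  [0, -t*exp(6*t), -3*t*exp(6*t) + exp(6*t)]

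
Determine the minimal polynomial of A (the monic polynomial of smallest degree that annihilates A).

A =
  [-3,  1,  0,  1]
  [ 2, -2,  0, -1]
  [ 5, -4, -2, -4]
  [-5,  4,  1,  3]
x^3 + 3*x^2 + 3*x + 1

The characteristic polynomial is χ_A(x) = (x + 1)^4, so the eigenvalues are known. The minimal polynomial is
  m_A(x) = Π_λ (x − λ)^{k_λ}
where k_λ is the size of the *largest* Jordan block for λ (equivalently, the smallest k with (A − λI)^k v = 0 for every generalised eigenvector v of λ).

  λ = -1: largest Jordan block has size 3, contributing (x + 1)^3

So m_A(x) = (x + 1)^3 = x^3 + 3*x^2 + 3*x + 1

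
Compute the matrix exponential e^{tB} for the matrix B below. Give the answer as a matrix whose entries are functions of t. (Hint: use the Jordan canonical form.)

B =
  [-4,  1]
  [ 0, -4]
e^{tB} =
  [exp(-4*t), t*exp(-4*t)]
  [0, exp(-4*t)]

Strategy: write B = P · J · P⁻¹ where J is a Jordan canonical form, so e^{tB} = P · e^{tJ} · P⁻¹, and e^{tJ} can be computed block-by-block.

B has Jordan form
J =
  [-4,  1]
  [ 0, -4]
(up to reordering of blocks).

Per-block formulas:
  For a 2×2 Jordan block J_2(-4): exp(t · J_2(-4)) = e^(-4t)·(I + t·N), where N is the 2×2 nilpotent shift.

After assembling e^{tJ} and conjugating by P, we get:

e^{tB} =
  [exp(-4*t), t*exp(-4*t)]
  [0, exp(-4*t)]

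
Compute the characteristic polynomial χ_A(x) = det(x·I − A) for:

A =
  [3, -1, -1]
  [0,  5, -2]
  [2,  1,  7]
x^3 - 15*x^2 + 75*x - 125

Expanding det(x·I − A) (e.g. by cofactor expansion or by noting that A is similar to its Jordan form J, which has the same characteristic polynomial as A) gives
  χ_A(x) = x^3 - 15*x^2 + 75*x - 125
which factors as (x - 5)^3. The eigenvalues (with algebraic multiplicities) are λ = 5 with multiplicity 3.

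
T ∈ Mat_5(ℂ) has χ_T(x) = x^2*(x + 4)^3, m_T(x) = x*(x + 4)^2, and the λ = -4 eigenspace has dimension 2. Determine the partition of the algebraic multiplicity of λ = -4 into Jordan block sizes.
Block sizes for λ = -4: [2, 1]

Step 1 — from the characteristic polynomial, algebraic multiplicity of λ = -4 is 3. From dim ker(T − (-4)·I) = 2, there are exactly 2 Jordan blocks for λ = -4.
Step 2 — from the minimal polynomial, the factor (x + 4)^2 tells us the largest block for λ = -4 has size 2.
Step 3 — with total size 3, 2 blocks, and largest block 2, the block sizes (in nonincreasing order) are [2, 1].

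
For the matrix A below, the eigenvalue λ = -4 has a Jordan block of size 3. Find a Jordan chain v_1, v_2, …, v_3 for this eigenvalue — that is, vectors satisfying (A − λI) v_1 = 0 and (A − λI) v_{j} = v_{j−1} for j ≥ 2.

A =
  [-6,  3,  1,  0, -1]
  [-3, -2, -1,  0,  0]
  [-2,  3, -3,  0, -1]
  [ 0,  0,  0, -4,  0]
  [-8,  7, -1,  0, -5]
A Jordan chain for λ = -4 of length 3:
v_1 = (1, 2, 1, 0, 5)ᵀ
v_2 = (-2, -3, -2, 0, -8)ᵀ
v_3 = (1, 0, 0, 0, 0)ᵀ

Let N = A − (-4)·I. We want v_3 with N^3 v_3 = 0 but N^2 v_3 ≠ 0; then v_{j-1} := N · v_j for j = 3, …, 2.

Pick v_3 = (1, 0, 0, 0, 0)ᵀ.
Then v_2 = N · v_3 = (-2, -3, -2, 0, -8)ᵀ.
Then v_1 = N · v_2 = (1, 2, 1, 0, 5)ᵀ.

Sanity check: (A − (-4)·I) v_1 = (0, 0, 0, 0, 0)ᵀ = 0. ✓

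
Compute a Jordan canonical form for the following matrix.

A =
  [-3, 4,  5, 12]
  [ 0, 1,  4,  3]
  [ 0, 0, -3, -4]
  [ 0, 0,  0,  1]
J_2(-3) ⊕ J_2(1)

The characteristic polynomial is
  det(x·I − A) = x^4 + 4*x^3 - 2*x^2 - 12*x + 9 = (x - 1)^2*(x + 3)^2

Eigenvalues and multiplicities (the geometric multiplicity of λ is n − rank(A − λI), which equals the number of Jordan blocks for λ):
  λ = -3: algebraic multiplicity = 2, geometric multiplicity = 1
  λ = 1: algebraic multiplicity = 2, geometric multiplicity = 1

Determining the block sizes for each eigenvalue:
  λ = -3: one block (gm = 1), so the single block has size am = 2 → block sizes [2]
  λ = 1: one block (gm = 1), so the single block has size am = 2 → block sizes [2]

Assembling the blocks gives a Jordan form
J =
  [-3,  1, 0, 0]
  [ 0, -3, 0, 0]
  [ 0,  0, 1, 1]
  [ 0,  0, 0, 1]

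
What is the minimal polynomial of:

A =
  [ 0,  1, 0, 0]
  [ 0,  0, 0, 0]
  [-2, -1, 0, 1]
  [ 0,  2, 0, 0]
x^2

The characteristic polynomial is χ_A(x) = x^4, so the eigenvalues are known. The minimal polynomial is
  m_A(x) = Π_λ (x − λ)^{k_λ}
where k_λ is the size of the *largest* Jordan block for λ (equivalently, the smallest k with (A − λI)^k v = 0 for every generalised eigenvector v of λ).

  λ = 0: largest Jordan block has size 2, contributing (x − 0)^2

So m_A(x) = x^2 = x^2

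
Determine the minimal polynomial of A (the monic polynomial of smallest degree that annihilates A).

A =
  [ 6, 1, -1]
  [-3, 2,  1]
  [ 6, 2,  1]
x^2 - 6*x + 9

The characteristic polynomial is χ_A(x) = (x - 3)^3, so the eigenvalues are known. The minimal polynomial is
  m_A(x) = Π_λ (x − λ)^{k_λ}
where k_λ is the size of the *largest* Jordan block for λ (equivalently, the smallest k with (A − λI)^k v = 0 for every generalised eigenvector v of λ).

  λ = 3: largest Jordan block has size 2, contributing (x − 3)^2

So m_A(x) = (x - 3)^2 = x^2 - 6*x + 9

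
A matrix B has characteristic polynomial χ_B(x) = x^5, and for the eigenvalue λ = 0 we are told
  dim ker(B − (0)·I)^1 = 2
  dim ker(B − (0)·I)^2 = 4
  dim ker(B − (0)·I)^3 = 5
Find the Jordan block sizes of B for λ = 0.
Block sizes for λ = 0: [3, 2]

From the dimensions of kernels of powers, the number of Jordan blocks of size at least j is d_j − d_{j−1} where d_j = dim ker(N^j) (with d_0 = 0). Computing the differences gives [2, 2, 1].
The number of blocks of size exactly k is (#blocks of size ≥ k) − (#blocks of size ≥ k + 1), so the partition is: 1 block(s) of size 2, 1 block(s) of size 3.
In nonincreasing order the block sizes are [3, 2].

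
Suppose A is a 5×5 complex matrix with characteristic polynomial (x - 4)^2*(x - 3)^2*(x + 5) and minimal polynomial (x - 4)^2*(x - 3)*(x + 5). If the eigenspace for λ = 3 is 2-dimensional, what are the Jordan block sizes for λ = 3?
Block sizes for λ = 3: [1, 1]

Step 1 — from the characteristic polynomial, algebraic multiplicity of λ = 3 is 2. From dim ker(A − (3)·I) = 2, there are exactly 2 Jordan blocks for λ = 3.
Step 2 — from the minimal polynomial, the factor (x − 3) tells us the largest block for λ = 3 has size 1.
Step 3 — with total size 2, 2 blocks, and largest block 1, the block sizes (in nonincreasing order) are [1, 1].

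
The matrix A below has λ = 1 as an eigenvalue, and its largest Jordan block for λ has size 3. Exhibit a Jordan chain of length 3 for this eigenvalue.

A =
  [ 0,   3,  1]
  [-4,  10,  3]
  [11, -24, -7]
A Jordan chain for λ = 1 of length 3:
v_1 = (0, 1, -3)ᵀ
v_2 = (-1, -4, 11)ᵀ
v_3 = (1, 0, 0)ᵀ

Let N = A − (1)·I. We want v_3 with N^3 v_3 = 0 but N^2 v_3 ≠ 0; then v_{j-1} := N · v_j for j = 3, …, 2.

Pick v_3 = (1, 0, 0)ᵀ.
Then v_2 = N · v_3 = (-1, -4, 11)ᵀ.
Then v_1 = N · v_2 = (0, 1, -3)ᵀ.

Sanity check: (A − (1)·I) v_1 = (0, 0, 0)ᵀ = 0. ✓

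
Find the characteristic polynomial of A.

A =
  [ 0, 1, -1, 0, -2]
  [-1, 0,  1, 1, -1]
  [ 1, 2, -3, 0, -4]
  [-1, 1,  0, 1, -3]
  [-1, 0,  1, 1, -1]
x^5 + 3*x^4 + 3*x^3 + x^2

Expanding det(x·I − A) (e.g. by cofactor expansion or by noting that A is similar to its Jordan form J, which has the same characteristic polynomial as A) gives
  χ_A(x) = x^5 + 3*x^4 + 3*x^3 + x^2
which factors as x^2*(x + 1)^3. The eigenvalues (with algebraic multiplicities) are λ = -1 with multiplicity 3, λ = 0 with multiplicity 2.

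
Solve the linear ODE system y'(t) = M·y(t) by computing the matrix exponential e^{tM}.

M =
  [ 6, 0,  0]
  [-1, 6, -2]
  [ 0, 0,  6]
e^{tM} =
  [exp(6*t), 0, 0]
  [-t*exp(6*t), exp(6*t), -2*t*exp(6*t)]
  [0, 0, exp(6*t)]

Strategy: write M = P · J · P⁻¹ where J is a Jordan canonical form, so e^{tM} = P · e^{tJ} · P⁻¹, and e^{tJ} can be computed block-by-block.

M has Jordan form
J =
  [6, 1, 0]
  [0, 6, 0]
  [0, 0, 6]
(up to reordering of blocks).

Per-block formulas:
  For a 2×2 Jordan block J_2(6): exp(t · J_2(6)) = e^(6t)·(I + t·N), where N is the 2×2 nilpotent shift.
  For a 1×1 block at λ = 6: exp(t · [6]) = [e^(6t)].

After assembling e^{tJ} and conjugating by P, we get:

e^{tM} =
  [exp(6*t), 0, 0]
  [-t*exp(6*t), exp(6*t), -2*t*exp(6*t)]
  [0, 0, exp(6*t)]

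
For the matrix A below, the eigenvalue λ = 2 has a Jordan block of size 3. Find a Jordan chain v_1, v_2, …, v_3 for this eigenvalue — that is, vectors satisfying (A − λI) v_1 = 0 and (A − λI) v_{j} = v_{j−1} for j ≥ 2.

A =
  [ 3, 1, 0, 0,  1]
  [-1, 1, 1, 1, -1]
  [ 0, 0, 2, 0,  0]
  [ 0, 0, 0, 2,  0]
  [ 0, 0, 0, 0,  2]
A Jordan chain for λ = 2 of length 3:
v_1 = (1, -1, 0, 0, 0)ᵀ
v_2 = (0, 1, 0, 0, 0)ᵀ
v_3 = (0, 0, 1, 0, 0)ᵀ

Let N = A − (2)·I. We want v_3 with N^3 v_3 = 0 but N^2 v_3 ≠ 0; then v_{j-1} := N · v_j for j = 3, …, 2.

Pick v_3 = (0, 0, 1, 0, 0)ᵀ.
Then v_2 = N · v_3 = (0, 1, 0, 0, 0)ᵀ.
Then v_1 = N · v_2 = (1, -1, 0, 0, 0)ᵀ.

Sanity check: (A − (2)·I) v_1 = (0, 0, 0, 0, 0)ᵀ = 0. ✓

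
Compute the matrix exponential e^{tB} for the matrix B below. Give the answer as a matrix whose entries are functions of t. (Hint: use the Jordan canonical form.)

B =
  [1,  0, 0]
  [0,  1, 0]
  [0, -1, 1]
e^{tB} =
  [exp(t), 0, 0]
  [0, exp(t), 0]
  [0, -t*exp(t), exp(t)]

Strategy: write B = P · J · P⁻¹ where J is a Jordan canonical form, so e^{tB} = P · e^{tJ} · P⁻¹, and e^{tJ} can be computed block-by-block.

B has Jordan form
J =
  [1, 1, 0]
  [0, 1, 0]
  [0, 0, 1]
(up to reordering of blocks).

Per-block formulas:
  For a 2×2 Jordan block J_2(1): exp(t · J_2(1)) = e^(1t)·(I + t·N), where N is the 2×2 nilpotent shift.
  For a 1×1 block at λ = 1: exp(t · [1]) = [e^(1t)].

After assembling e^{tJ} and conjugating by P, we get:

e^{tB} =
  [exp(t), 0, 0]
  [0, exp(t), 0]
  [0, -t*exp(t), exp(t)]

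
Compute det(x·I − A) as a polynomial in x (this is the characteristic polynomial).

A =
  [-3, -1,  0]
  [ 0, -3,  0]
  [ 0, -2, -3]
x^3 + 9*x^2 + 27*x + 27

Expanding det(x·I − A) (e.g. by cofactor expansion or by noting that A is similar to its Jordan form J, which has the same characteristic polynomial as A) gives
  χ_A(x) = x^3 + 9*x^2 + 27*x + 27
which factors as (x + 3)^3. The eigenvalues (with algebraic multiplicities) are λ = -3 with multiplicity 3.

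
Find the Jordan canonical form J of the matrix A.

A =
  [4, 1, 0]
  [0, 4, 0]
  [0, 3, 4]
J_2(4) ⊕ J_1(4)

The characteristic polynomial is
  det(x·I − A) = x^3 - 12*x^2 + 48*x - 64 = (x - 4)^3

Eigenvalues and multiplicities (the geometric multiplicity of λ is n − rank(A − λI), which equals the number of Jordan blocks for λ):
  λ = 4: algebraic multiplicity = 3, geometric multiplicity = 2

Determining the block sizes for each eigenvalue:
  λ = 4: 2 blocks summing to 3 forces exactly one block of size 2 and the rest size 1 → block sizes [2, 1]

Assembling the blocks gives a Jordan form
J =
  [4, 1, 0]
  [0, 4, 0]
  [0, 0, 4]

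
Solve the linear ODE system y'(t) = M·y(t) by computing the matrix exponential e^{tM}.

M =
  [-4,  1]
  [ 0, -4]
e^{tM} =
  [exp(-4*t), t*exp(-4*t)]
  [0, exp(-4*t)]

Strategy: write M = P · J · P⁻¹ where J is a Jordan canonical form, so e^{tM} = P · e^{tJ} · P⁻¹, and e^{tJ} can be computed block-by-block.

M has Jordan form
J =
  [-4,  1]
  [ 0, -4]
(up to reordering of blocks).

Per-block formulas:
  For a 2×2 Jordan block J_2(-4): exp(t · J_2(-4)) = e^(-4t)·(I + t·N), where N is the 2×2 nilpotent shift.

After assembling e^{tJ} and conjugating by P, we get:

e^{tM} =
  [exp(-4*t), t*exp(-4*t)]
  [0, exp(-4*t)]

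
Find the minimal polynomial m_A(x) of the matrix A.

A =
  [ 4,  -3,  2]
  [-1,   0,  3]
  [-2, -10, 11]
x^3 - 15*x^2 + 75*x - 125

The characteristic polynomial is χ_A(x) = (x - 5)^3, so the eigenvalues are known. The minimal polynomial is
  m_A(x) = Π_λ (x − λ)^{k_λ}
where k_λ is the size of the *largest* Jordan block for λ (equivalently, the smallest k with (A − λI)^k v = 0 for every generalised eigenvector v of λ).

  λ = 5: largest Jordan block has size 3, contributing (x − 5)^3

So m_A(x) = (x - 5)^3 = x^3 - 15*x^2 + 75*x - 125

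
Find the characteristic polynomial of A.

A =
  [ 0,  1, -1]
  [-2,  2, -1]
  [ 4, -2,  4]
x^3 - 6*x^2 + 12*x - 8

Expanding det(x·I − A) (e.g. by cofactor expansion or by noting that A is similar to its Jordan form J, which has the same characteristic polynomial as A) gives
  χ_A(x) = x^3 - 6*x^2 + 12*x - 8
which factors as (x - 2)^3. The eigenvalues (with algebraic multiplicities) are λ = 2 with multiplicity 3.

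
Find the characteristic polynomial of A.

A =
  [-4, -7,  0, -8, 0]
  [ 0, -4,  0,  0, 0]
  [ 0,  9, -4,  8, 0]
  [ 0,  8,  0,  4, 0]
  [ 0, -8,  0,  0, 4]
x^5 + 4*x^4 - 32*x^3 - 128*x^2 + 256*x + 1024

Expanding det(x·I − A) (e.g. by cofactor expansion or by noting that A is similar to its Jordan form J, which has the same characteristic polynomial as A) gives
  χ_A(x) = x^5 + 4*x^4 - 32*x^3 - 128*x^2 + 256*x + 1024
which factors as (x - 4)^2*(x + 4)^3. The eigenvalues (with algebraic multiplicities) are λ = -4 with multiplicity 3, λ = 4 with multiplicity 2.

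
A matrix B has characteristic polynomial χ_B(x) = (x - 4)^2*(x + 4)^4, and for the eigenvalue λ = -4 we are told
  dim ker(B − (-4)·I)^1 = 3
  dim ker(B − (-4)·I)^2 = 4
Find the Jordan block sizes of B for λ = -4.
Block sizes for λ = -4: [2, 1, 1]

From the dimensions of kernels of powers, the number of Jordan blocks of size at least j is d_j − d_{j−1} where d_j = dim ker(N^j) (with d_0 = 0). Computing the differences gives [3, 1].
The number of blocks of size exactly k is (#blocks of size ≥ k) − (#blocks of size ≥ k + 1), so the partition is: 2 block(s) of size 1, 1 block(s) of size 2.
In nonincreasing order the block sizes are [2, 1, 1].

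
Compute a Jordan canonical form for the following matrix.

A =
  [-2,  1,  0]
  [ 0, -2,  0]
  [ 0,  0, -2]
J_2(-2) ⊕ J_1(-2)

The characteristic polynomial is
  det(x·I − A) = x^3 + 6*x^2 + 12*x + 8 = (x + 2)^3

Eigenvalues and multiplicities (the geometric multiplicity of λ is n − rank(A − λI), which equals the number of Jordan blocks for λ):
  λ = -2: algebraic multiplicity = 3, geometric multiplicity = 2

Determining the block sizes for each eigenvalue:
  λ = -2: 2 blocks summing to 3 forces exactly one block of size 2 and the rest size 1 → block sizes [2, 1]

Assembling the blocks gives a Jordan form
J =
  [-2,  1,  0]
  [ 0, -2,  0]
  [ 0,  0, -2]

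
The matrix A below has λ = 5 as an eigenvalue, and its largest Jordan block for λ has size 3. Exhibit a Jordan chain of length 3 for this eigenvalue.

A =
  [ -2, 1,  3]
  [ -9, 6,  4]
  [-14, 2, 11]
A Jordan chain for λ = 5 of length 3:
v_1 = (-2, -2, -4)ᵀ
v_2 = (-7, -9, -14)ᵀ
v_3 = (1, 0, 0)ᵀ

Let N = A − (5)·I. We want v_3 with N^3 v_3 = 0 but N^2 v_3 ≠ 0; then v_{j-1} := N · v_j for j = 3, …, 2.

Pick v_3 = (1, 0, 0)ᵀ.
Then v_2 = N · v_3 = (-7, -9, -14)ᵀ.
Then v_1 = N · v_2 = (-2, -2, -4)ᵀ.

Sanity check: (A − (5)·I) v_1 = (0, 0, 0)ᵀ = 0. ✓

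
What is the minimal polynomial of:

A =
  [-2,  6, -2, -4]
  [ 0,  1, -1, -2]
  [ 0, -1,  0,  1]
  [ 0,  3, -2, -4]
x^4 + 5*x^3 + 9*x^2 + 7*x + 2

The characteristic polynomial is χ_A(x) = (x + 1)^3*(x + 2), so the eigenvalues are known. The minimal polynomial is
  m_A(x) = Π_λ (x − λ)^{k_λ}
where k_λ is the size of the *largest* Jordan block for λ (equivalently, the smallest k with (A − λI)^k v = 0 for every generalised eigenvector v of λ).

  λ = -2: largest Jordan block has size 1, contributing (x + 2)
  λ = -1: largest Jordan block has size 3, contributing (x + 1)^3

So m_A(x) = (x + 1)^3*(x + 2) = x^4 + 5*x^3 + 9*x^2 + 7*x + 2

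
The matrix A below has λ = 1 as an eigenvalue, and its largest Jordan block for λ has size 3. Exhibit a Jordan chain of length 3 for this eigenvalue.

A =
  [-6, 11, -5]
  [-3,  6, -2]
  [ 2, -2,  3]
A Jordan chain for λ = 1 of length 3:
v_1 = (6, 2, -4)ᵀ
v_2 = (-7, -3, 2)ᵀ
v_3 = (1, 0, 0)ᵀ

Let N = A − (1)·I. We want v_3 with N^3 v_3 = 0 but N^2 v_3 ≠ 0; then v_{j-1} := N · v_j for j = 3, …, 2.

Pick v_3 = (1, 0, 0)ᵀ.
Then v_2 = N · v_3 = (-7, -3, 2)ᵀ.
Then v_1 = N · v_2 = (6, 2, -4)ᵀ.

Sanity check: (A − (1)·I) v_1 = (0, 0, 0)ᵀ = 0. ✓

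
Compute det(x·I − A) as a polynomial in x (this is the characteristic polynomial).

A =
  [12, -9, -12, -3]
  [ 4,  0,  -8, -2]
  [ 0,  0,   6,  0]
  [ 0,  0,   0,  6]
x^4 - 24*x^3 + 216*x^2 - 864*x + 1296

Expanding det(x·I − A) (e.g. by cofactor expansion or by noting that A is similar to its Jordan form J, which has the same characteristic polynomial as A) gives
  χ_A(x) = x^4 - 24*x^3 + 216*x^2 - 864*x + 1296
which factors as (x - 6)^4. The eigenvalues (with algebraic multiplicities) are λ = 6 with multiplicity 4.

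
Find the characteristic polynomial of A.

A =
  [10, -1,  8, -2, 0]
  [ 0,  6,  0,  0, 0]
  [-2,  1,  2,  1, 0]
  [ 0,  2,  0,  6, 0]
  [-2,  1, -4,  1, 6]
x^5 - 30*x^4 + 360*x^3 - 2160*x^2 + 6480*x - 7776

Expanding det(x·I − A) (e.g. by cofactor expansion or by noting that A is similar to its Jordan form J, which has the same characteristic polynomial as A) gives
  χ_A(x) = x^5 - 30*x^4 + 360*x^3 - 2160*x^2 + 6480*x - 7776
which factors as (x - 6)^5. The eigenvalues (with algebraic multiplicities) are λ = 6 with multiplicity 5.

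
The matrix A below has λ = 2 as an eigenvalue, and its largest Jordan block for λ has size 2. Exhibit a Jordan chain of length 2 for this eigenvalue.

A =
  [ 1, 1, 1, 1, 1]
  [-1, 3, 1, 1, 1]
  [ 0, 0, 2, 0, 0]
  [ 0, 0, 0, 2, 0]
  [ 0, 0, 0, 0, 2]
A Jordan chain for λ = 2 of length 2:
v_1 = (-1, -1, 0, 0, 0)ᵀ
v_2 = (1, 0, 0, 0, 0)ᵀ

Let N = A − (2)·I. We want v_2 with N^2 v_2 = 0 but N^1 v_2 ≠ 0; then v_{j-1} := N · v_j for j = 2, …, 2.

Pick v_2 = (1, 0, 0, 0, 0)ᵀ.
Then v_1 = N · v_2 = (-1, -1, 0, 0, 0)ᵀ.

Sanity check: (A − (2)·I) v_1 = (0, 0, 0, 0, 0)ᵀ = 0. ✓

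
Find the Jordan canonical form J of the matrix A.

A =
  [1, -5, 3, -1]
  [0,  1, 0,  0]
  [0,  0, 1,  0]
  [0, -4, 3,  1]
J_3(1) ⊕ J_1(1)

The characteristic polynomial is
  det(x·I − A) = x^4 - 4*x^3 + 6*x^2 - 4*x + 1 = (x - 1)^4

Eigenvalues and multiplicities (the geometric multiplicity of λ is n − rank(A − λI), which equals the number of Jordan blocks for λ):
  λ = 1: algebraic multiplicity = 4, geometric multiplicity = 2

Determining the block sizes for each eigenvalue:
  λ = 1: with am = 4 and gm = 2, the partition is not yet determined (e.g. several partitions of 4 into 2 parts exist). Let N = A − (1)·I. Computing rank(N^1) = 2, rank(N^2) = 1, rank(N^3) = 0; the number of blocks of size ≥ j is rank(N^{j−1}) − rank(N^j), giving [2, 1, 1]. So we have 1 block(s) of size 3, 1 block(s) of size 1 → block sizes [3, 1]

Assembling the blocks gives a Jordan form
J =
  [1, 1, 0, 0]
  [0, 1, 1, 0]
  [0, 0, 1, 0]
  [0, 0, 0, 1]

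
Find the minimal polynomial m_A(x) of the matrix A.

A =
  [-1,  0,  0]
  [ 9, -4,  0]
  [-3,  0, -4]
x^2 + 5*x + 4

The characteristic polynomial is χ_A(x) = (x + 1)*(x + 4)^2, so the eigenvalues are known. The minimal polynomial is
  m_A(x) = Π_λ (x − λ)^{k_λ}
where k_λ is the size of the *largest* Jordan block for λ (equivalently, the smallest k with (A − λI)^k v = 0 for every generalised eigenvector v of λ).

  λ = -4: largest Jordan block has size 1, contributing (x + 4)
  λ = -1: largest Jordan block has size 1, contributing (x + 1)

So m_A(x) = (x + 1)*(x + 4) = x^2 + 5*x + 4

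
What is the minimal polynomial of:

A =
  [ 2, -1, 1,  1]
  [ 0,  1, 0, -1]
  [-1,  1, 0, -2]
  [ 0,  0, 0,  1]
x^2 - 2*x + 1

The characteristic polynomial is χ_A(x) = (x - 1)^4, so the eigenvalues are known. The minimal polynomial is
  m_A(x) = Π_λ (x − λ)^{k_λ}
where k_λ is the size of the *largest* Jordan block for λ (equivalently, the smallest k with (A − λI)^k v = 0 for every generalised eigenvector v of λ).

  λ = 1: largest Jordan block has size 2, contributing (x − 1)^2

So m_A(x) = (x - 1)^2 = x^2 - 2*x + 1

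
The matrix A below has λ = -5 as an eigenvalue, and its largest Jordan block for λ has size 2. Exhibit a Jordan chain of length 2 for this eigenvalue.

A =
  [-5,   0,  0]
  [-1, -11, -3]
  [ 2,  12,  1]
A Jordan chain for λ = -5 of length 2:
v_1 = (0, -1, 2)ᵀ
v_2 = (1, 0, 0)ᵀ

Let N = A − (-5)·I. We want v_2 with N^2 v_2 = 0 but N^1 v_2 ≠ 0; then v_{j-1} := N · v_j for j = 2, …, 2.

Pick v_2 = (1, 0, 0)ᵀ.
Then v_1 = N · v_2 = (0, -1, 2)ᵀ.

Sanity check: (A − (-5)·I) v_1 = (0, 0, 0)ᵀ = 0. ✓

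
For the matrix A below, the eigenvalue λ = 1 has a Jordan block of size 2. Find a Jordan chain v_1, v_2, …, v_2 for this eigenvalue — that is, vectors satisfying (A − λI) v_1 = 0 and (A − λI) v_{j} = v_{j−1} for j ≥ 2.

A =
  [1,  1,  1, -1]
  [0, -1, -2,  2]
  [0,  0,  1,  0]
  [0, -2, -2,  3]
A Jordan chain for λ = 1 of length 2:
v_1 = (1, -2, 0, -2)ᵀ
v_2 = (0, 1, 0, 0)ᵀ

Let N = A − (1)·I. We want v_2 with N^2 v_2 = 0 but N^1 v_2 ≠ 0; then v_{j-1} := N · v_j for j = 2, …, 2.

Pick v_2 = (0, 1, 0, 0)ᵀ.
Then v_1 = N · v_2 = (1, -2, 0, -2)ᵀ.

Sanity check: (A − (1)·I) v_1 = (0, 0, 0, 0)ᵀ = 0. ✓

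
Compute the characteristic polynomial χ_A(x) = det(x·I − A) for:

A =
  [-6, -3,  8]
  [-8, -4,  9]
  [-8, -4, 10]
x^3

Expanding det(x·I − A) (e.g. by cofactor expansion or by noting that A is similar to its Jordan form J, which has the same characteristic polynomial as A) gives
  χ_A(x) = x^3
which factors as x^3. The eigenvalues (with algebraic multiplicities) are λ = 0 with multiplicity 3.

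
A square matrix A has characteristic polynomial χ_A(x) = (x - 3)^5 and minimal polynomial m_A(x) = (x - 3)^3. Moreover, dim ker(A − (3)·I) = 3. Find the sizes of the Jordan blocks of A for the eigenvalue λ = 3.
Block sizes for λ = 3: [3, 1, 1]

Step 1 — from the characteristic polynomial, algebraic multiplicity of λ = 3 is 5. From dim ker(A − (3)·I) = 3, there are exactly 3 Jordan blocks for λ = 3.
Step 2 — from the minimal polynomial, the factor (x − 3)^3 tells us the largest block for λ = 3 has size 3.
Step 3 — with total size 5, 3 blocks, and largest block 3, the block sizes (in nonincreasing order) are [3, 1, 1].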